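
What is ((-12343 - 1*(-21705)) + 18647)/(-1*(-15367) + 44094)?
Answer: 28009/59461 ≈ 0.47105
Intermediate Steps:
((-12343 - 1*(-21705)) + 18647)/(-1*(-15367) + 44094) = ((-12343 + 21705) + 18647)/(15367 + 44094) = (9362 + 18647)/59461 = 28009*(1/59461) = 28009/59461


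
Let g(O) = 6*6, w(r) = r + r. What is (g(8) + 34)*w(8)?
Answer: 1120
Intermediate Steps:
w(r) = 2*r
g(O) = 36
(g(8) + 34)*w(8) = (36 + 34)*(2*8) = 70*16 = 1120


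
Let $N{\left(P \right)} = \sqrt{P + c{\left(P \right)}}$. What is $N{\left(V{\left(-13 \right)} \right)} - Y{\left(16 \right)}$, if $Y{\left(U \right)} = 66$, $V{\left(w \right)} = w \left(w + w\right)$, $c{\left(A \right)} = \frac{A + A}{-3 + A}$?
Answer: $-66 + \frac{13 \sqrt{225790}}{335} \approx -47.56$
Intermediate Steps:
$c{\left(A \right)} = \frac{2 A}{-3 + A}$
$V{\left(w \right)} = 2 w^{2}$ ($V{\left(w \right)} = w 2 w = 2 w^{2}$)
$N{\left(P \right)} = \sqrt{P + \frac{2 P}{-3 + P}}$
$N{\left(V{\left(-13 \right)} \right)} - Y{\left(16 \right)} = \sqrt{\frac{2 \left(-13\right)^{2} \left(-1 + 2 \left(-13\right)^{2}\right)}{-3 + 2 \left(-13\right)^{2}}} - 66 = \sqrt{\frac{2 \cdot 169 \left(-1 + 2 \cdot 169\right)}{-3 + 2 \cdot 169}} - 66 = \sqrt{\frac{338 \left(-1 + 338\right)}{-3 + 338}} - 66 = \sqrt{338 \cdot \frac{1}{335} \cdot 337} - 66 = \sqrt{\frac{113906}{335}} - 66 = \frac{13 \sqrt{225790}}{335} - 66 = -66 + \frac{13 \sqrt{225790}}{335}$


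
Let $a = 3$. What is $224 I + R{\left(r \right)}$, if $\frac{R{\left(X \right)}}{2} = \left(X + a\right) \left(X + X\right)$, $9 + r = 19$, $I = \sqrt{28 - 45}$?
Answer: $520 + 224 i \sqrt{17} \approx 520.0 + 923.58 i$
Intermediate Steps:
$I = i \sqrt{17}$ ($I = \sqrt{-17} = i \sqrt{17} \approx 4.1231 i$)
$r = 10$ ($r = -9 + 19 = 10$)
$R{\left(X \right)} = 4 X \left(3 + X\right)$ ($R{\left(X \right)} = 2 \left(X + 3\right) \left(X + X\right) = 2 \left(3 + X\right) 2 X = 2 \cdot 2 X \left(3 + X\right) = 4 X \left(3 + X\right)$)
$224 I + R{\left(r \right)} = 224 i \sqrt{17} + 4 \cdot 10 \left(3 + 10\right) = 224 i \sqrt{17} + 4 \cdot 10 \cdot 13 = 224 i \sqrt{17} + 520 = 520 + 224 i \sqrt{17}$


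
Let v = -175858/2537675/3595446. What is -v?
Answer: 87929/4562036714025 ≈ 1.9274e-8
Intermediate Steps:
v = -87929/4562036714025 (v = -175858*1/2537675*(1/3595446) = -175858/2537675*1/3595446 = -87929/4562036714025 ≈ -1.9274e-8)
-v = -1*(-87929/4562036714025) = 87929/4562036714025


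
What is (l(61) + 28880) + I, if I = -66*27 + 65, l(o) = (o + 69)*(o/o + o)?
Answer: 35223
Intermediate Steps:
l(o) = (1 + o)*(69 + o) (l(o) = (69 + o)*(1 + o) = (1 + o)*(69 + o))
I = -1717 (I = -1782 + 65 = -1717)
(l(61) + 28880) + I = ((69 + 61**2 + 70*61) + 28880) - 1717 = ((69 + 3721 + 4270) + 28880) - 1717 = (8060 + 28880) - 1717 = 36940 - 1717 = 35223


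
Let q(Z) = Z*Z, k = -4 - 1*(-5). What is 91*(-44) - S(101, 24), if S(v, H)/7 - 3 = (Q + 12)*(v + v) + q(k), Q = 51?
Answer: -93114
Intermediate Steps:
k = 1 (k = -4 + 5 = 1)
q(Z) = Z²
S(v, H) = 28 + 882*v (S(v, H) = 21 + 7*((51 + 12)*(v + v) + 1²) = 21 + 7*(63*(2*v) + 1) = 21 + 7*(126*v + 1) = 21 + 7*(1 + 126*v) = 21 + (7 + 882*v) = 28 + 882*v)
91*(-44) - S(101, 24) = 91*(-44) - (28 + 882*101) = -4004 - (28 + 89082) = -4004 - 1*89110 = -4004 - 89110 = -93114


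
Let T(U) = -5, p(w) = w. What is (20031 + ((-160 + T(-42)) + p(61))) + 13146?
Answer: 33073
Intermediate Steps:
(20031 + ((-160 + T(-42)) + p(61))) + 13146 = (20031 + ((-160 - 5) + 61)) + 13146 = (20031 + (-165 + 61)) + 13146 = (20031 - 104) + 13146 = 19927 + 13146 = 33073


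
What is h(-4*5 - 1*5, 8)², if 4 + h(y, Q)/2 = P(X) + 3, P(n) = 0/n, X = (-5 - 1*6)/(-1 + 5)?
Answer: 4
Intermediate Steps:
X = -11/4 (X = (-5 - 6)/4 = -11*¼ = -11/4 ≈ -2.7500)
P(n) = 0
h(y, Q) = -2 (h(y, Q) = -8 + 2*(0 + 3) = -8 + 2*3 = -8 + 6 = -2)
h(-4*5 - 1*5, 8)² = (-2)² = 4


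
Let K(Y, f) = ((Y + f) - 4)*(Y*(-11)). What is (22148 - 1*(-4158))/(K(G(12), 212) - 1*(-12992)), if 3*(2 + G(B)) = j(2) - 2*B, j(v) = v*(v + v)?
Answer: 16911/18758 ≈ 0.90154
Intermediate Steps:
j(v) = 2*v² (j(v) = v*(2*v) = 2*v²)
G(B) = ⅔ - 2*B/3 (G(B) = -2 + (2*2² - 2*B)/3 = -2 + (2*4 - 2*B)/3 = -2 + (8 - 2*B)/3 = -2 + (8/3 - 2*B/3) = ⅔ - 2*B/3)
K(Y, f) = -11*Y*(-4 + Y + f) (K(Y, f) = (-4 + Y + f)*(-11*Y) = -11*Y*(-4 + Y + f))
(22148 - 1*(-4158))/(K(G(12), 212) - 1*(-12992)) = (22148 - 1*(-4158))/(11*(⅔ - ⅔*12)*(4 - (⅔ - ⅔*12) - 1*212) - 1*(-12992)) = (22148 + 4158)/(11*(⅔ - 8)*(4 - (⅔ - 8) - 212) + 12992) = 26306/(11*(-22/3)*(4 - 1*(-22/3) - 212) + 12992) = 26306/(11*(-22/3)*(4 + 22/3 - 212) + 12992) = 26306/(11*(-22/3)*(-602/3) + 12992) = 26306/(145684/9 + 12992) = 26306/(262612/9) = 26306*(9/262612) = 16911/18758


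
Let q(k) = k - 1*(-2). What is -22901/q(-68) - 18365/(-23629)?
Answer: 542339819/1559514 ≈ 347.76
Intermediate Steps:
q(k) = 2 + k (q(k) = k + 2 = 2 + k)
-22901/q(-68) - 18365/(-23629) = -22901/(2 - 68) - 18365/(-23629) = -22901/(-66) - 18365*(-1/23629) = -22901*(-1/66) + 18365/23629 = 22901/66 + 18365/23629 = 542339819/1559514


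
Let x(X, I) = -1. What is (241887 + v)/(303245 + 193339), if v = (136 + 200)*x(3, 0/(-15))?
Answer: 26839/55176 ≈ 0.48643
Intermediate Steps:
v = -336 (v = (136 + 200)*(-1) = 336*(-1) = -336)
(241887 + v)/(303245 + 193339) = (241887 - 336)/(303245 + 193339) = 241551/496584 = 241551*(1/496584) = 26839/55176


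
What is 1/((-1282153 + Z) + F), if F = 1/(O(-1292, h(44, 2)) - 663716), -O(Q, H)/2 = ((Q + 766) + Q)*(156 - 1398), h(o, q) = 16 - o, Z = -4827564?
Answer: -5179628/31646061245277 ≈ -1.6367e-7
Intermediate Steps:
O(Q, H) = 1902744 + 4968*Q (O(Q, H) = -2*((Q + 766) + Q)*(156 - 1398) = -2*((766 + Q) + Q)*(-1242) = -2*(766 + 2*Q)*(-1242) = -2*(-951372 - 2484*Q) = 1902744 + 4968*Q)
F = -1/5179628 (F = 1/((1902744 + 4968*(-1292)) - 663716) = 1/((1902744 - 6418656) - 663716) = 1/(-4515912 - 663716) = 1/(-5179628) = -1/5179628 ≈ -1.9306e-7)
1/((-1282153 + Z) + F) = 1/((-1282153 - 4827564) - 1/5179628) = 1/(-6109717 - 1/5179628) = 1/(-31646061245277/5179628) = -5179628/31646061245277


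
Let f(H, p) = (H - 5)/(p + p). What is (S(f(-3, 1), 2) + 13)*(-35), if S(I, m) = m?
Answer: -525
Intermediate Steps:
f(H, p) = (-5 + H)/(2*p) (f(H, p) = (-5 + H)/((2*p)) = (-5 + H)*(1/(2*p)) = (-5 + H)/(2*p))
(S(f(-3, 1), 2) + 13)*(-35) = (2 + 13)*(-35) = 15*(-35) = -525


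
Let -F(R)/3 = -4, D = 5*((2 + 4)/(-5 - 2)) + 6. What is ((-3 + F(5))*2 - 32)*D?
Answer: -24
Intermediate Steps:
D = 12/7 (D = 5*(6/(-7)) + 6 = 5*(6*(-⅐)) + 6 = 5*(-6/7) + 6 = -30/7 + 6 = 12/7 ≈ 1.7143)
F(R) = 12 (F(R) = -3*(-4) = 12)
((-3 + F(5))*2 - 32)*D = ((-3 + 12)*2 - 32)*(12/7) = (9*2 - 32)*(12/7) = (18 - 32)*(12/7) = -14*12/7 = -24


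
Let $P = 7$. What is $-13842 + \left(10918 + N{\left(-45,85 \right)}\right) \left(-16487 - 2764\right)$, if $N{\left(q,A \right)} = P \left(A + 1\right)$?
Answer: $-221785362$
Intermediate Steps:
$N{\left(q,A \right)} = 7 + 7 A$ ($N{\left(q,A \right)} = 7 \left(A + 1\right) = 7 \left(1 + A\right) = 7 + 7 A$)
$-13842 + \left(10918 + N{\left(-45,85 \right)}\right) \left(-16487 - 2764\right) = -13842 + \left(10918 + \left(7 + 7 \cdot 85\right)\right) \left(-16487 - 2764\right) = -13842 + \left(10918 + \left(7 + 595\right)\right) \left(-19251\right) = -13842 + \left(10918 + 602\right) \left(-19251\right) = -13842 + 11520 \left(-19251\right) = -13842 - 221771520 = -221785362$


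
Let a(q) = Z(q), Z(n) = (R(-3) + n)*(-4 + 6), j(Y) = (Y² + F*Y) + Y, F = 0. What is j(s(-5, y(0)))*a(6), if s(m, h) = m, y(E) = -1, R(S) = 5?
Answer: 440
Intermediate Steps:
j(Y) = Y + Y² (j(Y) = (Y² + 0*Y) + Y = (Y² + 0) + Y = Y² + Y = Y + Y²)
Z(n) = 10 + 2*n (Z(n) = (5 + n)*(-4 + 6) = (5 + n)*2 = 10 + 2*n)
a(q) = 10 + 2*q
j(s(-5, y(0)))*a(6) = (-5*(1 - 5))*(10 + 2*6) = (-5*(-4))*(10 + 12) = 20*22 = 440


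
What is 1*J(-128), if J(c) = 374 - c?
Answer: 502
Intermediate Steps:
1*J(-128) = 1*(374 - 1*(-128)) = 1*(374 + 128) = 1*502 = 502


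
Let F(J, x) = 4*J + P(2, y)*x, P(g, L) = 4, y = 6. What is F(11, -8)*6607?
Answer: 79284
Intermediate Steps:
F(J, x) = 4*J + 4*x
F(11, -8)*6607 = (4*11 + 4*(-8))*6607 = (44 - 32)*6607 = 12*6607 = 79284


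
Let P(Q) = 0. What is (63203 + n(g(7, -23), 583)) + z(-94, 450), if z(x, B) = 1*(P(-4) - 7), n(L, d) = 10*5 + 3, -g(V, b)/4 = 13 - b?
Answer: 63249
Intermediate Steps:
g(V, b) = -52 + 4*b (g(V, b) = -4*(13 - b) = -52 + 4*b)
n(L, d) = 53 (n(L, d) = 50 + 3 = 53)
z(x, B) = -7 (z(x, B) = 1*(0 - 7) = 1*(-7) = -7)
(63203 + n(g(7, -23), 583)) + z(-94, 450) = (63203 + 53) - 7 = 63256 - 7 = 63249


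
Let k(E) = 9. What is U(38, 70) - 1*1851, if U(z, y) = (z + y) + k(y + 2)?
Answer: -1734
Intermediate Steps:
U(z, y) = 9 + y + z (U(z, y) = (z + y) + 9 = (y + z) + 9 = 9 + y + z)
U(38, 70) - 1*1851 = (9 + 70 + 38) - 1*1851 = 117 - 1851 = -1734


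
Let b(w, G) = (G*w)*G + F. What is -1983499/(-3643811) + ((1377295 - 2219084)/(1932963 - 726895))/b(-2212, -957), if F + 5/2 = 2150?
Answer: 4846322585047363636725/8902995934844073386894 ≈ 0.54435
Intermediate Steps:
F = 4295/2 (F = -5/2 + 2150 = 4295/2 ≈ 2147.5)
b(w, G) = 4295/2 + w*G² (b(w, G) = (G*w)*G + 4295/2 = w*G² + 4295/2 = 4295/2 + w*G²)
-1983499/(-3643811) + ((1377295 - 2219084)/(1932963 - 726895))/b(-2212, -957) = -1983499/(-3643811) + ((1377295 - 2219084)/(1932963 - 726895))/(4295/2 - 2212*(-957)²) = -1983499*(-1/3643811) + (-841789/1206068)/(4295/2 - 2212*915849) = 1983499/3643811 + (-841789*1/1206068)/(4295/2 - 2025857988) = 1983499/3643811 - 841789/(1206068*(-4051711681/2)) = 1983499/3643811 - 841789/1206068*(-2/4051711681) = 1983499/3643811 + 841789/2443319901840154 = 4846322585047363636725/8902995934844073386894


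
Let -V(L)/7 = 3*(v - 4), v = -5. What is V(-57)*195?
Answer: 36855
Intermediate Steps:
V(L) = 189 (V(L) = -21*(-5 - 4) = -21*(-9) = -7*(-27) = 189)
V(-57)*195 = 189*195 = 36855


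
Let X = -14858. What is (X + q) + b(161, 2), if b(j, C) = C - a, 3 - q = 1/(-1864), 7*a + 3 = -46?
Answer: -27672943/1864 ≈ -14846.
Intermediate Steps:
a = -7 (a = -3/7 + (⅐)*(-46) = -3/7 - 46/7 = -7)
q = 5593/1864 (q = 3 - 1/(-1864) = 3 - 1*(-1/1864) = 3 + 1/1864 = 5593/1864 ≈ 3.0005)
b(j, C) = 7 + C (b(j, C) = C - 1*(-7) = C + 7 = 7 + C)
(X + q) + b(161, 2) = (-14858 + 5593/1864) + (7 + 2) = -27689719/1864 + 9 = -27672943/1864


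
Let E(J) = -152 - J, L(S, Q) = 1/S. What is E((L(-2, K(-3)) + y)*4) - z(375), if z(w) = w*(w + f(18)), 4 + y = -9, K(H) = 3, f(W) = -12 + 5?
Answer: -138098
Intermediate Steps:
f(W) = -7
y = -13 (y = -4 - 9 = -13)
z(w) = w*(-7 + w) (z(w) = w*(w - 7) = w*(-7 + w))
L(S, Q) = 1/S
E((L(-2, K(-3)) + y)*4) - z(375) = (-152 - (1/(-2) - 13)*4) - 375*(-7 + 375) = (-152 - (-1/2 - 13)*4) - 375*368 = (-152 - (-27)*4/2) - 1*138000 = (-152 - 1*(-54)) - 138000 = (-152 + 54) - 138000 = -98 - 138000 = -138098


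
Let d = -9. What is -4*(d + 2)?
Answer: 28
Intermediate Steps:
-4*(d + 2) = -4*(-9 + 2) = -4*(-7) = 28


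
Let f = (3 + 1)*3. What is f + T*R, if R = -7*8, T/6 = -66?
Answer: 22188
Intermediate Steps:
T = -396 (T = 6*(-66) = -396)
f = 12 (f = 4*3 = 12)
R = -56
f + T*R = 12 - 396*(-56) = 12 + 22176 = 22188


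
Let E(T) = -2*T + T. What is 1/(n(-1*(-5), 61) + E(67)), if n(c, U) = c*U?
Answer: 1/238 ≈ 0.0042017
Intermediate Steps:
E(T) = -T
n(c, U) = U*c
1/(n(-1*(-5), 61) + E(67)) = 1/(61*(-1*(-5)) - 1*67) = 1/(61*5 - 67) = 1/(305 - 67) = 1/238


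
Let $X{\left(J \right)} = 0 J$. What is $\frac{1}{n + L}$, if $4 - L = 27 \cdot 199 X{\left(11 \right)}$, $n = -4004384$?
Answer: $- \frac{1}{4004380} \approx -2.4973 \cdot 10^{-7}$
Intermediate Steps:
$X{\left(J \right)} = 0$
$L = 4$ ($L = 4 - 27 \cdot 199 \cdot 0 = 4 - 5373 \cdot 0 = 4 - 0 = 4 + 0 = 4$)
$\frac{1}{n + L} = \frac{1}{-4004384 + 4} = \frac{1}{-4004380} = - \frac{1}{4004380}$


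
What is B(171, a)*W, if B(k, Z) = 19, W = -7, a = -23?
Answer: -133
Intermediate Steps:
B(171, a)*W = 19*(-7) = -133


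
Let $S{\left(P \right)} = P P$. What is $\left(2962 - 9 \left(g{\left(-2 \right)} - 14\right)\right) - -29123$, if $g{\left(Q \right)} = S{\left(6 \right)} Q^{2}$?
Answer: $30915$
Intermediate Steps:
$S{\left(P \right)} = P^{2}$
$g{\left(Q \right)} = 36 Q^{2}$ ($g{\left(Q \right)} = 6^{2} Q^{2} = 36 Q^{2}$)
$\left(2962 - 9 \left(g{\left(-2 \right)} - 14\right)\right) - -29123 = \left(2962 - 9 \left(36 \left(-2\right)^{2} - 14\right)\right) - -29123 = \left(2962 - 9 \left(36 \cdot 4 - 14\right)\right) + 29123 = \left(2962 - 9 \left(144 - 14\right)\right) + 29123 = \left(2962 - 1170\right) + 29123 = 1792 + 29123 = 30915$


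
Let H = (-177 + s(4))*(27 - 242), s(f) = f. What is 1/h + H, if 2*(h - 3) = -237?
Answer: 8592043/231 ≈ 37195.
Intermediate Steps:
h = -231/2 (h = 3 + (1/2)*(-237) = 3 - 237/2 = -231/2 ≈ -115.50)
H = 37195 (H = (-177 + 4)*(27 - 242) = -173*(-215) = 37195)
1/h + H = 1/(-231/2) + 37195 = -2/231 + 37195 = 8592043/231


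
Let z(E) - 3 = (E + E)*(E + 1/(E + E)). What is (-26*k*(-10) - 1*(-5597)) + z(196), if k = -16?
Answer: 78273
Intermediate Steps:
z(E) = 3 + 2*E*(E + 1/(2*E)) (z(E) = 3 + (E + E)*(E + 1/(E + E)) = 3 + (2*E)*(E + 1/(2*E)) = 3 + 2*E*(E + 1/(2*E)))
(-26*k*(-10) - 1*(-5597)) + z(196) = (-26*(-16)*(-10) - 1*(-5597)) + (4 + 2*196**2) = (416*(-10) + 5597) + (4 + 2*38416) = (-4160 + 5597) + (4 + 76832) = 1437 + 76836 = 78273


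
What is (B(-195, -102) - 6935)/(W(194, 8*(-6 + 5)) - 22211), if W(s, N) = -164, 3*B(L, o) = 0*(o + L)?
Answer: 1387/4475 ≈ 0.30994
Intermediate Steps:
B(L, o) = 0 (B(L, o) = (0*(o + L))/3 = (0*(L + o))/3 = (1/3)*0 = 0)
(B(-195, -102) - 6935)/(W(194, 8*(-6 + 5)) - 22211) = (0 - 6935)/(-164 - 22211) = -6935/(-22375) = -6935*(-1/22375) = 1387/4475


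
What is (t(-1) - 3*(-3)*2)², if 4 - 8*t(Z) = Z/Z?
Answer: 21609/64 ≈ 337.64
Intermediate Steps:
t(Z) = 3/8 (t(Z) = ½ - Z/(8*Z) = ½ - ⅛*1 = ½ - ⅛ = 3/8)
(t(-1) - 3*(-3)*2)² = (3/8 - 3*(-3)*2)² = (3/8 + 9*2)² = (3/8 + 18)² = (147/8)² = 21609/64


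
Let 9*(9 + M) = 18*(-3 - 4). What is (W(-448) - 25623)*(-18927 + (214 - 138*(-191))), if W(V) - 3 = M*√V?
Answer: -195864900 - 1406680*I*√7 ≈ -1.9586e+8 - 3.7217e+6*I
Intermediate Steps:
M = -23 (M = -9 + (18*(-3 - 4))/9 = -9 + (18*(-7))/9 = -9 + (⅑)*(-126) = -9 - 14 = -23)
W(V) = 3 - 23*√V
(W(-448) - 25623)*(-18927 + (214 - 138*(-191))) = ((3 - 184*I*√7) - 25623)*(-18927 + (214 - 138*(-191))) = ((3 - 184*I*√7) - 25623)*(-18927 + (214 + 26358)) = ((3 - 184*I*√7) - 25623)*(-18927 + 26572) = (-25620 - 184*I*√7)*7645 = -195864900 - 1406680*I*√7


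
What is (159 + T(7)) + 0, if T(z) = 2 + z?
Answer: 168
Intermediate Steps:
(159 + T(7)) + 0 = (159 + (2 + 7)) + 0 = (159 + 9) + 0 = 168 + 0 = 168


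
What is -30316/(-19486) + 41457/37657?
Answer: 974720357/366892151 ≈ 2.6567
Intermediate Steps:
-30316/(-19486) + 41457/37657 = -30316*(-1/19486) + 41457*(1/37657) = 15158/9743 + 41457/37657 = 974720357/366892151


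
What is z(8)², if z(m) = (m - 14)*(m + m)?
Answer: 9216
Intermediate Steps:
z(m) = 2*m*(-14 + m) (z(m) = (-14 + m)*(2*m) = 2*m*(-14 + m))
z(8)² = (2*8*(-14 + 8))² = (2*8*(-6))² = (-96)² = 9216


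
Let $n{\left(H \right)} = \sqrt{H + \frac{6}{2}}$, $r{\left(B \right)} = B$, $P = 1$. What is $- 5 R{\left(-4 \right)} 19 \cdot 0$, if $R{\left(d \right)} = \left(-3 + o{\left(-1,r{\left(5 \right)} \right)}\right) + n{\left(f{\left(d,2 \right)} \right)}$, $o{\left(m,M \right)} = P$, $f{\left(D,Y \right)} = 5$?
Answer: $0$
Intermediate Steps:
$o{\left(m,M \right)} = 1$
$n{\left(H \right)} = \sqrt{3 + H}$ ($n{\left(H \right)} = \sqrt{H + 6 \cdot \frac{1}{2}} = \sqrt{H + 3} = \sqrt{3 + H}$)
$R{\left(d \right)} = -2 + 2 \sqrt{2}$ ($R{\left(d \right)} = \left(-3 + 1\right) + \sqrt{3 + 5} = -2 + \sqrt{8} = -2 + 2 \sqrt{2}$)
$- 5 R{\left(-4 \right)} 19 \cdot 0 = - 5 \left(-2 + 2 \sqrt{2}\right) 19 \cdot 0 = \left(10 - 10 \sqrt{2}\right) 19 \cdot 0 = \left(190 - 190 \sqrt{2}\right) 0 = 0$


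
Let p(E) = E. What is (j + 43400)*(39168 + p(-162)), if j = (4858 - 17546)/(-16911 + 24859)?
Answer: 3363589887768/1987 ≈ 1.6928e+9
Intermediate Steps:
j = -3172/1987 (j = -12688/7948 = -12688*1/7948 = -3172/1987 ≈ -1.5964)
(j + 43400)*(39168 + p(-162)) = (-3172/1987 + 43400)*(39168 - 162) = (86232628/1987)*39006 = 3363589887768/1987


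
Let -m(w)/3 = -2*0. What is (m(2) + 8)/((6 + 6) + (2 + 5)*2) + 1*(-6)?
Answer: -74/13 ≈ -5.6923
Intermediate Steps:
m(w) = 0 (m(w) = -(-6)*0 = -3*0 = 0)
(m(2) + 8)/((6 + 6) + (2 + 5)*2) + 1*(-6) = (0 + 8)/((6 + 6) + (2 + 5)*2) + 1*(-6) = 8/(12 + 7*2) - 6 = 8/(12 + 14) - 6 = 8/26 - 6 = 8*(1/26) - 6 = 4/13 - 6 = -74/13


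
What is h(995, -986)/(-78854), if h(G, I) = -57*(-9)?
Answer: -513/78854 ≈ -0.0065057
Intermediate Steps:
h(G, I) = 513
h(995, -986)/(-78854) = 513/(-78854) = 513*(-1/78854) = -513/78854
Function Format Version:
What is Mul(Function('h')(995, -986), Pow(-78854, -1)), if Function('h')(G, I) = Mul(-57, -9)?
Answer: Rational(-513, 78854) ≈ -0.0065057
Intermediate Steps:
Function('h')(G, I) = 513
Mul(Function('h')(995, -986), Pow(-78854, -1)) = Mul(513, Pow(-78854, -1)) = Mul(513, Rational(-1, 78854)) = Rational(-513, 78854)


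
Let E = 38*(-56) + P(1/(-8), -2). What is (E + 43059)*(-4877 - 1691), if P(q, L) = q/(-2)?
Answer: -537670437/2 ≈ -2.6884e+8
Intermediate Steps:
P(q, L) = -q/2 (P(q, L) = q*(-½) = -q/2)
E = -34047/16 (E = 38*(-56) - 1/(2*(-8)) = -2128 - (-1)/(2*8) = -2128 - ½*(-⅛) = -2128 + 1/16 = -34047/16 ≈ -2127.9)
(E + 43059)*(-4877 - 1691) = (-34047/16 + 43059)*(-4877 - 1691) = (654897/16)*(-6568) = -537670437/2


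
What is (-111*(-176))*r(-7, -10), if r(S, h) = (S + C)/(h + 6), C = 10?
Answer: -14652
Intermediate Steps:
r(S, h) = (10 + S)/(6 + h) (r(S, h) = (S + 10)/(h + 6) = (10 + S)/(6 + h))
(-111*(-176))*r(-7, -10) = (-111*(-176))*((10 - 7)/(6 - 10)) = 19536*(3/(-4)) = 19536*(-¼*3) = 19536*(-¾) = -14652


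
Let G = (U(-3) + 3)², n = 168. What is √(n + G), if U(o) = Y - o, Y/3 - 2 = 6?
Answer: 2*√267 ≈ 32.680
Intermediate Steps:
Y = 24 (Y = 6 + 3*6 = 6 + 18 = 24)
U(o) = 24 - o
G = 900 (G = ((24 - 1*(-3)) + 3)² = ((24 + 3) + 3)² = (27 + 3)² = 30² = 900)
√(n + G) = √(168 + 900) = √1068 = 2*√267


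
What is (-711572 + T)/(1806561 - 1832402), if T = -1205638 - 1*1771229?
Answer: 3688439/25841 ≈ 142.74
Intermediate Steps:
T = -2976867 (T = -1205638 - 1771229 = -2976867)
(-711572 + T)/(1806561 - 1832402) = (-711572 - 2976867)/(1806561 - 1832402) = -3688439/(-25841) = -3688439*(-1/25841) = 3688439/25841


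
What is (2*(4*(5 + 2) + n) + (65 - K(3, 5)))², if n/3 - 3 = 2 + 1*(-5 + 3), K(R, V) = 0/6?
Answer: 19321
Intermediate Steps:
K(R, V) = 0 (K(R, V) = 0*(⅙) = 0)
n = 9 (n = 9 + 3*(2 + 1*(-5 + 3)) = 9 + 3*(2 + 1*(-2)) = 9 + 3*(2 - 2) = 9 + 3*0 = 9 + 0 = 9)
(2*(4*(5 + 2) + n) + (65 - K(3, 5)))² = (2*(4*(5 + 2) + 9) + (65 - 1*0))² = (2*(4*7 + 9) + (65 + 0))² = (2*(28 + 9) + 65)² = (2*37 + 65)² = (74 + 65)² = 139² = 19321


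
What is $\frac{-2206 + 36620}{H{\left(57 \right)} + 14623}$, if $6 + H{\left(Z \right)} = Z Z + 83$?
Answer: $\frac{34414}{17949} \approx 1.9173$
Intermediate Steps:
$H{\left(Z \right)} = 77 + Z^{2}$ ($H{\left(Z \right)} = -6 + \left(Z Z + 83\right) = -6 + \left(Z^{2} + 83\right) = -6 + \left(83 + Z^{2}\right) = 77 + Z^{2}$)
$\frac{-2206 + 36620}{H{\left(57 \right)} + 14623} = \frac{-2206 + 36620}{\left(77 + 57^{2}\right) + 14623} = \frac{34414}{\left(77 + 3249\right) + 14623} = \frac{34414}{3326 + 14623} = \frac{34414}{17949}$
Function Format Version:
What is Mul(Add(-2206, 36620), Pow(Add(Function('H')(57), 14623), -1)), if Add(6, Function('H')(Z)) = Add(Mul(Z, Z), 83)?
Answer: Rational(34414, 17949) ≈ 1.9173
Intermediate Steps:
Function('H')(Z) = Add(77, Pow(Z, 2)) (Function('H')(Z) = Add(-6, Add(Mul(Z, Z), 83)) = Add(-6, Add(Pow(Z, 2), 83)) = Add(-6, Add(83, Pow(Z, 2))) = Add(77, Pow(Z, 2)))
Mul(Add(-2206, 36620), Pow(Add(Function('H')(57), 14623), -1)) = Mul(Add(-2206, 36620), Pow(Add(Add(77, Pow(57, 2)), 14623), -1)) = Mul(34414, Pow(Add(Add(77, 3249), 14623), -1)) = Mul(34414, Pow(Add(3326, 14623), -1)) = Mul(34414, Pow(17949, -1)) = Mul(34414, Rational(1, 17949)) = Rational(34414, 17949)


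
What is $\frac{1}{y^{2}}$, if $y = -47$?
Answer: $\frac{1}{2209} \approx 0.00045269$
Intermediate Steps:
$\frac{1}{y^{2}} = \frac{1}{\left(-47\right)^{2}} = \frac{1}{2209}$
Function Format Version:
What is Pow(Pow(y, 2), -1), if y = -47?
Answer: Rational(1, 2209) ≈ 0.00045269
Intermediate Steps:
Pow(Pow(y, 2), -1) = Pow(Pow(-47, 2), -1) = Pow(2209, -1) = Rational(1, 2209)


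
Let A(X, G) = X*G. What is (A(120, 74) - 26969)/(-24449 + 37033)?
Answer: -18089/12584 ≈ -1.4375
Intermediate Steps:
A(X, G) = G*X
(A(120, 74) - 26969)/(-24449 + 37033) = (74*120 - 26969)/(-24449 + 37033) = (8880 - 26969)/12584 = -18089*1/12584 = -18089/12584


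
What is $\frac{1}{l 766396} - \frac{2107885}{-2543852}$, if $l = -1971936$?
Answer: $\frac{796403146208024677}{961120619146297728} \approx 0.82862$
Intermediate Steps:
$\frac{1}{l 766396} - \frac{2107885}{-2543852} = \frac{1}{\left(-1971936\right) 766396} - \frac{2107885}{-2543852} = \left(- \frac{1}{1971936}\right) \frac{1}{766396} - - \frac{2107885}{2543852} = - \frac{1}{1511283862656} + \frac{2107885}{2543852} = \frac{796403146208024677}{961120619146297728}$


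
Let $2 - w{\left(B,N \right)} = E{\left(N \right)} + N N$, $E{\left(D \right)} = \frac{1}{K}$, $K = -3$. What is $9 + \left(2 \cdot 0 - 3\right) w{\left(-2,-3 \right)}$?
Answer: $29$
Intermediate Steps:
$E{\left(D \right)} = - \frac{1}{3}$ ($E{\left(D \right)} = \frac{1}{-3} = - \frac{1}{3}$)
$w{\left(B,N \right)} = \frac{7}{3} - N^{2}$ ($w{\left(B,N \right)} = 2 - \left(- \frac{1}{3} + N N\right) = 2 - \left(- \frac{1}{3} + N^{2}\right) = \frac{7}{3} - N^{2}$)
$9 + \left(2 \cdot 0 - 3\right) w{\left(-2,-3 \right)} = 9 + \left(2 \cdot 0 - 3\right) \left(\frac{7}{3} - \left(-3\right)^{2}\right) = 9 + \left(0 - 3\right) \left(\frac{7}{3} - 9\right) = 9 - 3 \left(\frac{7}{3} - 9\right) = 9 - -20 = 9 + 20 = 29$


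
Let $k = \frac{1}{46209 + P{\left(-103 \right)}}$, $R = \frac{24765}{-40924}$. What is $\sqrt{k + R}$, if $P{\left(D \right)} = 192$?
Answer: $\frac{7 i \sqrt{65873819566191}}{73035174} \approx 0.7779 i$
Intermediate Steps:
$R = - \frac{1905}{3148}$ ($R = 24765 \left(- \frac{1}{40924}\right) = - \frac{1905}{3148} \approx -0.60515$)
$k = \frac{1}{46401}$ ($k = \frac{1}{46209 + 192} = \frac{1}{46401} \approx 2.1551 \cdot 10^{-5}$)
$\sqrt{k + R} = \sqrt{\frac{1}{46401} - \frac{1905}{3148}} = \sqrt{- \frac{88390757}{146070348}} = \frac{7 i \sqrt{65873819566191}}{73035174}$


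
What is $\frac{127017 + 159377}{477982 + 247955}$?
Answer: $\frac{286394}{725937} \approx 0.39452$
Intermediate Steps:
$\frac{127017 + 159377}{477982 + 247955} = \frac{286394}{725937}$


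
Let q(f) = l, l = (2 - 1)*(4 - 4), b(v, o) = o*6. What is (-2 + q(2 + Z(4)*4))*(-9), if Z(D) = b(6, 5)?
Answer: 18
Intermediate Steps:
b(v, o) = 6*o
Z(D) = 30 (Z(D) = 6*5 = 30)
l = 0 (l = 1*0 = 0)
q(f) = 0
(-2 + q(2 + Z(4)*4))*(-9) = (-2 + 0)*(-9) = -2*(-9) = 18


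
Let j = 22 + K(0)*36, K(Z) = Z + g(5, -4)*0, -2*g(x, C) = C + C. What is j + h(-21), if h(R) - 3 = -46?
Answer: -21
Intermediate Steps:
h(R) = -43 (h(R) = 3 - 46 = -43)
g(x, C) = -C (g(x, C) = -(C + C)/2 = -C)
K(Z) = Z (K(Z) = Z - 1*(-4)*0 = Z + 4*0 = Z + 0 = Z)
j = 22 (j = 22 + 0*36 = 22 + 0 = 22)
j + h(-21) = 22 - 43 = -21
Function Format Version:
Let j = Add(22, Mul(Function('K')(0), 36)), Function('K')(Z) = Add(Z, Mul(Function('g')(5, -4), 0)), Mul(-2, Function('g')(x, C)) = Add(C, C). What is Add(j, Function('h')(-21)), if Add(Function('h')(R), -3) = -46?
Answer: -21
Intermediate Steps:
Function('h')(R) = -43 (Function('h')(R) = Add(3, -46) = -43)
Function('g')(x, C) = Mul(-1, C) (Function('g')(x, C) = Mul(Rational(-1, 2), Add(C, C)) = Mul(Rational(-1, 2), Mul(2, C)) = Mul(-1, C))
Function('K')(Z) = Z (Function('K')(Z) = Add(Z, Mul(Mul(-1, -4), 0)) = Add(Z, Mul(4, 0)) = Add(Z, 0) = Z)
j = 22 (j = Add(22, Mul(0, 36)) = Add(22, 0) = 22)
Add(j, Function('h')(-21)) = Add(22, -43) = -21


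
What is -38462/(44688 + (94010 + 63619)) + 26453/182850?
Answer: -186765011/4110407050 ≈ -0.045437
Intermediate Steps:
-38462/(44688 + (94010 + 63619)) + 26453/182850 = -38462/(44688 + 157629) + 26453*(1/182850) = -38462/202317 + 26453/182850 = -186765011/4110407050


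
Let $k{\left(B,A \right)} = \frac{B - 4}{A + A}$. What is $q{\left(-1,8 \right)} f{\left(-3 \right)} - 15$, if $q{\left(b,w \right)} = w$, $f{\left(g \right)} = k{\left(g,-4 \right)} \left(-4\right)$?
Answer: $-43$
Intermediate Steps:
$k{\left(B,A \right)} = \frac{-4 + B}{2 A}$
$f{\left(g \right)} = -2 + \frac{g}{2}$ ($f{\left(g \right)} = \frac{-4 + g}{2 \left(-4\right)} \left(-4\right) = \frac{1}{2} \left(- \frac{1}{4}\right) \left(-4 + g\right) \left(-4\right) = \left(\frac{1}{2} - \frac{g}{8}\right) \left(-4\right) = -2 + \frac{g}{2}$)
$q{\left(-1,8 \right)} f{\left(-3 \right)} - 15 = 8 \left(-2 + \frac{1}{2} \left(-3\right)\right) - 15 = 8 \left(-2 - \frac{3}{2}\right) - 15 = 8 \left(- \frac{7}{2}\right) - 15 = -28 - 15 = -43$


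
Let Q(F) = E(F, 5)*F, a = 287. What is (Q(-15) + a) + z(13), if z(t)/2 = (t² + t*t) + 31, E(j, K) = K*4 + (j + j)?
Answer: 1175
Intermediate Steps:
E(j, K) = 2*j + 4*K (E(j, K) = 4*K + 2*j = 2*j + 4*K)
z(t) = 62 + 4*t² (z(t) = 2*((t² + t*t) + 31) = 2*((t² + t²) + 31) = 2*(2*t² + 31) = 2*(31 + 2*t²) = 62 + 4*t²)
Q(F) = F*(20 + 2*F) (Q(F) = (2*F + 4*5)*F = (2*F + 20)*F = (20 + 2*F)*F = F*(20 + 2*F))
(Q(-15) + a) + z(13) = (2*(-15)*(10 - 15) + 287) + (62 + 4*13²) = (2*(-15)*(-5) + 287) + (62 + 4*169) = (150 + 287) + (62 + 676) = 437 + 738 = 1175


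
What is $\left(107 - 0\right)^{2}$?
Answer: $11449$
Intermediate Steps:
$\left(107 - 0\right)^{2} = \left(107 + 0\right)^{2} = 107^{2} = 11449$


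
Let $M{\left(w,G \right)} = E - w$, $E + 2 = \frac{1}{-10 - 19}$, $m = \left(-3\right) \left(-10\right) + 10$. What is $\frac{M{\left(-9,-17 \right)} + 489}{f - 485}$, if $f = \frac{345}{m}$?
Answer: $- \frac{115064}{110519} \approx -1.0411$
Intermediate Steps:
$m = 40$ ($m = 30 + 10 = 40$)
$E = - \frac{59}{29}$ ($E = -2 + \frac{1}{-10 - 19} = -2 + \frac{1}{-29} = -2 - \frac{1}{29} = - \frac{59}{29} \approx -2.0345$)
$M{\left(w,G \right)} = - \frac{59}{29} - w$
$f = \frac{69}{8}$ ($f = \frac{345}{40} = 345 \cdot \frac{1}{40} = \frac{69}{8} \approx 8.625$)
$\frac{M{\left(-9,-17 \right)} + 489}{f - 485} = \frac{\left(- \frac{59}{29} - -9\right) + 489}{\frac{69}{8} - 485} = \frac{\left(- \frac{59}{29} + 9\right) + 489}{- \frac{3811}{8}} = \left(\frac{202}{29} + 489\right) \left(- \frac{8}{3811}\right) = \frac{14383}{29} \left(- \frac{8}{3811}\right) = - \frac{115064}{110519}$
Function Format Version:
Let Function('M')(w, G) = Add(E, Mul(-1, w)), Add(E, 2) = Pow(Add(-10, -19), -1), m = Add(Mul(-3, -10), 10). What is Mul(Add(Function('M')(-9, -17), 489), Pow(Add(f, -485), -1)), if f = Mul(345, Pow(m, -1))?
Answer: Rational(-115064, 110519) ≈ -1.0411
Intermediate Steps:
m = 40 (m = Add(30, 10) = 40)
E = Rational(-59, 29) (E = Add(-2, Pow(Add(-10, -19), -1)) = Add(-2, Pow(-29, -1)) = Add(-2, Rational(-1, 29)) = Rational(-59, 29) ≈ -2.0345)
Function('M')(w, G) = Add(Rational(-59, 29), Mul(-1, w))
f = Rational(69, 8) (f = Mul(345, Pow(40, -1)) = Mul(345, Rational(1, 40)) = Rational(69, 8) ≈ 8.6250)
Mul(Add(Function('M')(-9, -17), 489), Pow(Add(f, -485), -1)) = Mul(Add(Add(Rational(-59, 29), Mul(-1, -9)), 489), Pow(Add(Rational(69, 8), -485), -1)) = Mul(Add(Add(Rational(-59, 29), 9), 489), Pow(Rational(-3811, 8), -1)) = Mul(Add(Rational(202, 29), 489), Rational(-8, 3811)) = Mul(Rational(14383, 29), Rational(-8, 3811)) = Rational(-115064, 110519)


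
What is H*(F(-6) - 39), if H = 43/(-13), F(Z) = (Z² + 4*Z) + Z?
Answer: 1419/13 ≈ 109.15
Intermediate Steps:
F(Z) = Z² + 5*Z
H = -43/13 (H = 43*(-1/13) = -43/13 ≈ -3.3077)
H*(F(-6) - 39) = -43*(-6*(5 - 6) - 39)/13 = -43*(-6*(-1) - 39)/13 = -43*(6 - 39)/13 = -43/13*(-33) = 1419/13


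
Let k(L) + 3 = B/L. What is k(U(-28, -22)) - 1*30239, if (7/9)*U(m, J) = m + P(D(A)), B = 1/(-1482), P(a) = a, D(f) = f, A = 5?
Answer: -9277459301/306774 ≈ -30242.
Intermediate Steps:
B = -1/1482 ≈ -0.00067476
U(m, J) = 45/7 + 9*m/7 (U(m, J) = 9*(m + 5)/7 = 9*(5 + m)/7 = 45/7 + 9*m/7)
k(L) = -3 - 1/(1482*L)
k(U(-28, -22)) - 1*30239 = (-3 - 1/(1482*(45/7 + (9/7)*(-28)))) - 1*30239 = (-3 - 1/(1482*(45/7 - 36))) - 30239 = (-3 - 1/(1482*(-207/7))) - 30239 = (-3 - 1/1482*(-7/207)) - 30239 = (-3 + 7/306774) - 30239 = -920315/306774 - 30239 = -9277459301/306774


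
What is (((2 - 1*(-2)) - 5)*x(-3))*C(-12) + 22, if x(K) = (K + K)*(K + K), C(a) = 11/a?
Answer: 55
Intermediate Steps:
x(K) = 4*K**2 (x(K) = (2*K)*(2*K) = 4*K**2)
(((2 - 1*(-2)) - 5)*x(-3))*C(-12) + 22 = (((2 - 1*(-2)) - 5)*(4*(-3)**2))*(11/(-12)) + 22 = (((2 + 2) - 5)*(4*9))*(11*(-1/12)) + 22 = ((4 - 5)*36)*(-11/12) + 22 = -1*36*(-11/12) + 22 = -36*(-11/12) + 22 = 33 + 22 = 55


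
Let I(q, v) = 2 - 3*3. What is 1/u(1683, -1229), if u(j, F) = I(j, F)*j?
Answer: -1/11781 ≈ -8.4882e-5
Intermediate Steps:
I(q, v) = -7 (I(q, v) = 2 - 9 = -7)
u(j, F) = -7*j
1/u(1683, -1229) = 1/(-7*1683) = 1/(-11781) = -1/11781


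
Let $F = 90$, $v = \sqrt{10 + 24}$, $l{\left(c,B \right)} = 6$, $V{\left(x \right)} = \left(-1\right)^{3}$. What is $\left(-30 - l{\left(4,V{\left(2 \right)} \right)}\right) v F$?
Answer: $- 3240 \sqrt{34} \approx -18892.0$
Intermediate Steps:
$V{\left(x \right)} = -1$
$v = \sqrt{34} \approx 5.8309$
$\left(-30 - l{\left(4,V{\left(2 \right)} \right)}\right) v F = \left(-30 - 6\right) \sqrt{34} \cdot 90 = - 36 \sqrt{34} \cdot 90 = - 3240 \sqrt{34}$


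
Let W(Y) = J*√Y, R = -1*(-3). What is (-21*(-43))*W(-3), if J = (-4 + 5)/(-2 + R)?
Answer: 903*I*√3 ≈ 1564.0*I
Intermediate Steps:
R = 3
J = 1 (J = (-4 + 5)/(-2 + 3) = 1/1 = 1*1 = 1)
W(Y) = √Y (W(Y) = 1*√Y = √Y)
(-21*(-43))*W(-3) = (-21*(-43))*√(-3) = 903*(I*√3) = 903*I*√3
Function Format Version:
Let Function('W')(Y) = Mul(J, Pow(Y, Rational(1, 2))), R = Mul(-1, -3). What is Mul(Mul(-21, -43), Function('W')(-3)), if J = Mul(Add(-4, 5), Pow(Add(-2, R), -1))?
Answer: Mul(903, I, Pow(3, Rational(1, 2))) ≈ Mul(1564.0, I)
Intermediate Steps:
R = 3
J = 1 (J = Mul(Add(-4, 5), Pow(Add(-2, 3), -1)) = Mul(1, Pow(1, -1)) = Mul(1, 1) = 1)
Function('W')(Y) = Pow(Y, Rational(1, 2)) (Function('W')(Y) = Mul(1, Pow(Y, Rational(1, 2))) = Pow(Y, Rational(1, 2)))
Mul(Mul(-21, -43), Function('W')(-3)) = Mul(Mul(-21, -43), Pow(-3, Rational(1, 2))) = Mul(903, Mul(I, Pow(3, Rational(1, 2)))) = Mul(903, I, Pow(3, Rational(1, 2)))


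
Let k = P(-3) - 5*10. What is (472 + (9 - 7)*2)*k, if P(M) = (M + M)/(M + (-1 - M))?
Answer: -20944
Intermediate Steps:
P(M) = -2*M (P(M) = (2*M)/(-1) = (2*M)*(-1) = -2*M)
k = -44 (k = -2*(-3) - 5*10 = 6 - 50 = -44)
(472 + (9 - 7)*2)*k = (472 + (9 - 7)*2)*(-44) = (472 + 2*2)*(-44) = (472 + 4)*(-44) = 476*(-44) = -20944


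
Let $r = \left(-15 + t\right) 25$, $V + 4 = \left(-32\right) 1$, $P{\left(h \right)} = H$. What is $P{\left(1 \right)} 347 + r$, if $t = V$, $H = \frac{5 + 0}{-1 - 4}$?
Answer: $-1622$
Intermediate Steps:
$H = -1$ ($H = \frac{5}{-5} = 5 \left(- \frac{1}{5}\right) = -1$)
$P{\left(h \right)} = -1$
$V = -36$ ($V = -4 - 32 = -36$)
$t = -36$
$r = -1275$ ($r = \left(-15 - 36\right) 25 = \left(-51\right) 25 = -1275$)
$P{\left(1 \right)} 347 + r = \left(-1\right) 347 - 1275 = -347 - 1275 = -1622$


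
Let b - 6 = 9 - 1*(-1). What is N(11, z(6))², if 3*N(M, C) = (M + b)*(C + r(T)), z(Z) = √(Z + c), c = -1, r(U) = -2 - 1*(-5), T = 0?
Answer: 1134 + 486*√5 ≈ 2220.7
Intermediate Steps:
r(U) = 3 (r(U) = -2 + 5 = 3)
b = 16 (b = 6 + (9 - 1*(-1)) = 6 + (9 + 1) = 6 + 10 = 16)
z(Z) = √(-1 + Z) (z(Z) = √(Z - 1) = √(-1 + Z))
N(M, C) = (3 + C)*(16 + M)/3 (N(M, C) = ((M + 16)*(C + 3))/3 = ((16 + M)*(3 + C))/3 = ((3 + C)*(16 + M))/3 = (3 + C)*(16 + M)/3)
N(11, z(6))² = (16 + 11 + 16*√(-1 + 6)/3 + (⅓)*√(-1 + 6)*11)² = (16 + 11 + 16*√5/3 + (⅓)*√5*11)² = (16 + 11 + 16*√5/3 + 11*√5/3)² = (27 + 9*√5)²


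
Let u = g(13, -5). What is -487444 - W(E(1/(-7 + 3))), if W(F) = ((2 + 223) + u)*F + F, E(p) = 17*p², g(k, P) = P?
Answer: -7802861/16 ≈ -4.8768e+5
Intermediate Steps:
u = -5
W(F) = 221*F (W(F) = ((2 + 223) - 5)*F + F = (225 - 5)*F + F = 220*F + F = 221*F)
-487444 - W(E(1/(-7 + 3))) = -487444 - 221*17*(1/(-7 + 3))² = -487444 - 221*17*(1/(-4))² = -487444 - 221*17*(-¼)² = -487444 - 221*17*(1/16) = -487444 - 221*17/16 = -487444 - 1*3757/16 = -487444 - 3757/16 = -7802861/16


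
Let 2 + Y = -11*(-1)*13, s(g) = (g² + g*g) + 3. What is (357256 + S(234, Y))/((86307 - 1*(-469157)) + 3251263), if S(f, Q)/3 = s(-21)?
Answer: 359911/3806727 ≈ 0.094546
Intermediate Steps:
s(g) = 3 + 2*g² (s(g) = (g² + g²) + 3 = 2*g² + 3 = 3 + 2*g²)
Y = 141 (Y = -2 - 11*(-1)*13 = -2 + 11*13 = -2 + 143 = 141)
S(f, Q) = 2655 (S(f, Q) = 3*(3 + 2*(-21)²) = 3*(3 + 2*441) = 3*(3 + 882) = 3*885 = 2655)
(357256 + S(234, Y))/((86307 - 1*(-469157)) + 3251263) = (357256 + 2655)/((86307 - 1*(-469157)) + 3251263) = 359911/((86307 + 469157) + 3251263) = 359911/(555464 + 3251263) = 359911/3806727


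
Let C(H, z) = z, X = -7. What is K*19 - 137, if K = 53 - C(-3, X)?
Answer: 1003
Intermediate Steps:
K = 60 (K = 53 - 1*(-7) = 53 + 7 = 60)
K*19 - 137 = 60*19 - 137 = 1140 - 137 = 1003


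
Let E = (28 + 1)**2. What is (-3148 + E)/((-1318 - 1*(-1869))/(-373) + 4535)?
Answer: -286837/563668 ≈ -0.50888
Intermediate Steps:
E = 841 (E = 29**2 = 841)
(-3148 + E)/((-1318 - 1*(-1869))/(-373) + 4535) = (-3148 + 841)/((-1318 - 1*(-1869))/(-373) + 4535) = -2307/((-1318 + 1869)*(-1/373) + 4535) = -2307/(551*(-1/373) + 4535) = -2307/(-551/373 + 4535) = -2307/1691004/373 = -2307*373/1691004 = -286837/563668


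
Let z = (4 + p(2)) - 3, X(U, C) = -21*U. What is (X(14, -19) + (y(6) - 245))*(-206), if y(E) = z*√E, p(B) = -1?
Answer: 111034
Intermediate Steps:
z = 0 (z = (4 - 1) - 3 = 3 - 3 = 0)
y(E) = 0 (y(E) = 0*√E = 0)
(X(14, -19) + (y(6) - 245))*(-206) = (-21*14 + (0 - 245))*(-206) = (-294 - 245)*(-206) = -539*(-206) = 111034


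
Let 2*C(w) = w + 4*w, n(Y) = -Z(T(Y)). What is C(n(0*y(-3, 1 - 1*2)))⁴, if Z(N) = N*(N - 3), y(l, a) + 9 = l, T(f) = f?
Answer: 0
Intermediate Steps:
y(l, a) = -9 + l
Z(N) = N*(-3 + N)
n(Y) = -Y*(-3 + Y)
C(w) = 5*w/2 (C(w) = (w + 4*w)/2 = (5*w)/2 = 5*w/2)
C(n(0*y(-3, 1 - 1*2)))⁴ = (5*((0*(-9 - 3))*(3 - 0*(-9 - 3)))/2)⁴ = (5*((0*(-12))*(3 - 0*(-12)))/2)⁴ = (5*(0*(3 - 1*0))/2)⁴ = (5*(0*(3 + 0))/2)⁴ = (5*(0*3)/2)⁴ = ((5/2)*0)⁴ = 0⁴ = 0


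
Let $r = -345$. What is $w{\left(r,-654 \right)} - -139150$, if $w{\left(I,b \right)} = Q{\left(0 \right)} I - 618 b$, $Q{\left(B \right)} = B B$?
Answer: $543322$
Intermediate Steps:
$Q{\left(B \right)} = B^{2}$
$w{\left(I,b \right)} = - 618 b$ ($w{\left(I,b \right)} = 0^{2} I - 618 b = 0 I - 618 b = 0 - 618 b = - 618 b$)
$w{\left(r,-654 \right)} - -139150 = \left(-618\right) \left(-654\right) - -139150 = 404172 + 139150 = 543322$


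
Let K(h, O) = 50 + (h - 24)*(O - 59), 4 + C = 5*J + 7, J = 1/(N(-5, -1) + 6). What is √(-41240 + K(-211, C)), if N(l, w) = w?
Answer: I*√28265 ≈ 168.12*I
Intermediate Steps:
J = ⅕ (J = 1/(-1 + 6) = 1/5 = ⅕ ≈ 0.20000)
C = 4 (C = -4 + (5*(⅕) + 7) = -4 + (1 + 7) = -4 + 8 = 4)
K(h, O) = 50 + (-59 + O)*(-24 + h) (K(h, O) = 50 + (-24 + h)*(-59 + O) = 50 + (-59 + O)*(-24 + h))
√(-41240 + K(-211, C)) = √(-41240 + (1466 - 59*(-211) - 24*4 + 4*(-211))) = √(-41240 + (1466 + 12449 - 96 - 844)) = √(-41240 + 12975) = √(-28265) = I*√28265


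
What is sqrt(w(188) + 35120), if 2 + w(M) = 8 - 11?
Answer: sqrt(35115) ≈ 187.39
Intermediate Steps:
w(M) = -5 (w(M) = -2 + (8 - 11) = -2 - 3 = -5)
sqrt(w(188) + 35120) = sqrt(-5 + 35120) = sqrt(35115)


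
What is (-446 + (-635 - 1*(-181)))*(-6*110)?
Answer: 594000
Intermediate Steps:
(-446 + (-635 - 1*(-181)))*(-6*110) = (-446 + (-635 + 181))*(-660) = (-446 - 454)*(-660) = -900*(-660) = 594000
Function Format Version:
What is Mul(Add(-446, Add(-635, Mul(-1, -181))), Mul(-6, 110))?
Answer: 594000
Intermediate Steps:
Mul(Add(-446, Add(-635, Mul(-1, -181))), Mul(-6, 110)) = Mul(Add(-446, Add(-635, 181)), -660) = Mul(Add(-446, -454), -660) = Mul(-900, -660) = 594000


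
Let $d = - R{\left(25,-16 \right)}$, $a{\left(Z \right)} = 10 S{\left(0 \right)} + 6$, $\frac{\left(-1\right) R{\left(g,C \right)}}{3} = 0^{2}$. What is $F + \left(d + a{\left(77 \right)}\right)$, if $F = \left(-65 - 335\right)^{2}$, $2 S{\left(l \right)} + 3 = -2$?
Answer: $159981$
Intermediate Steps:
$R{\left(g,C \right)} = 0$ ($R{\left(g,C \right)} = - 3 \cdot 0^{2} = \left(-3\right) 0 = 0$)
$S{\left(l \right)} = - \frac{5}{2}$ ($S{\left(l \right)} = - \frac{3}{2} + \frac{1}{2} \left(-2\right) = - \frac{3}{2} - 1 = - \frac{5}{2}$)
$a{\left(Z \right)} = -19$ ($a{\left(Z \right)} = 10 \left(- \frac{5}{2}\right) + 6 = -25 + 6 = -19$)
$d = 0$ ($d = \left(-1\right) 0 = 0$)
$F = 160000$ ($F = \left(-400\right)^{2} = 160000$)
$F + \left(d + a{\left(77 \right)}\right) = 160000 + \left(0 - 19\right) = 160000 - 19 = 159981$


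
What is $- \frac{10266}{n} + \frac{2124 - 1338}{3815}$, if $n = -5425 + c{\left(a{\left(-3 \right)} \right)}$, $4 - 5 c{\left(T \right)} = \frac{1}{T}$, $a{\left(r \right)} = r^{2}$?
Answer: $\frac{27918147}{13302905} \approx 2.0987$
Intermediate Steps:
$c{\left(T \right)} = \frac{4}{5} - \frac{1}{5 T}$
$n = - \frac{48818}{9}$ ($n = -5425 + \frac{-1 + 4 \left(-3\right)^{2}}{5 \left(-3\right)^{2}} = -5425 + \frac{-1 + 4 \cdot 9}{5 \cdot 9} = -5425 + \frac{1}{5} \cdot \frac{1}{9} \left(-1 + 36\right) = -5425 + \frac{1}{5} \cdot \frac{1}{9} \cdot 35 = -5425 + \frac{7}{9} = - \frac{48818}{9} \approx -5424.2$)
$- \frac{10266}{n} + \frac{2124 - 1338}{3815} = - \frac{10266}{- \frac{48818}{9}} + \frac{2124 - 1338}{3815} = \left(-10266\right) \left(- \frac{9}{48818}\right) + 786 \cdot \frac{1}{3815} = \frac{46197}{24409} + \frac{786}{3815} = \frac{27918147}{13302905}$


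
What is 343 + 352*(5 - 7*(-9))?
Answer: 24279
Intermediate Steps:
343 + 352*(5 - 7*(-9)) = 343 + 352*(5 + 63) = 343 + 352*68 = 343 + 23936 = 24279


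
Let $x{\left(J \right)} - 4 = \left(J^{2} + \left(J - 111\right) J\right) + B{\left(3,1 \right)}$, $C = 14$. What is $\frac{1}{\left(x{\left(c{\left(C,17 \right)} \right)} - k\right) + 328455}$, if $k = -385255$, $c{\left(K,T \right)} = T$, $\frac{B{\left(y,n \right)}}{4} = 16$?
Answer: $\frac{1}{712469} \approx 1.4036 \cdot 10^{-6}$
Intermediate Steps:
$B{\left(y,n \right)} = 64$ ($B{\left(y,n \right)} = 4 \cdot 16 = 64$)
$x{\left(J \right)} = 68 + J^{2} + J \left(-111 + J\right)$ ($x{\left(J \right)} = 4 + \left(\left(J^{2} + \left(J - 111\right) J\right) + 64\right) = 4 + \left(\left(J^{2} + \left(-111 + J\right) J\right) + 64\right) = 4 + \left(\left(J^{2} + J \left(-111 + J\right)\right) + 64\right) = 4 + \left(64 + J^{2} + J \left(-111 + J\right)\right) = 68 + J^{2} + J \left(-111 + J\right)$)
$\frac{1}{\left(x{\left(c{\left(C,17 \right)} \right)} - k\right) + 328455} = \frac{1}{\left(\left(68 - 1887 + 2 \cdot 17^{2}\right) - -385255\right) + 328455} = \frac{1}{\left(\left(68 - 1887 + 2 \cdot 289\right) + 385255\right) + 328455} = \frac{1}{\left(\left(68 - 1887 + 578\right) + 385255\right) + 328455} = \frac{1}{\left(-1241 + 385255\right) + 328455} = \frac{1}{384014 + 328455} = \frac{1}{712469}$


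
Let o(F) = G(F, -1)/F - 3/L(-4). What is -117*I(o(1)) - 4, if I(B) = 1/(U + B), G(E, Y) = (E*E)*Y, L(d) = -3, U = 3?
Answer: -43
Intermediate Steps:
G(E, Y) = Y*E² (G(E, Y) = E²*Y = Y*E²)
o(F) = 1 - F (o(F) = (-F²)/F - 3/(-3) = -F - 3*(-⅓) = -F + 1 = 1 - F)
I(B) = 1/(3 + B)
-117*I(o(1)) - 4 = -117/(3 + (1 - 1*1)) - 4 = -117/(3 + (1 - 1)) - 4 = -117/(3 + 0) - 4 = -117/3 - 4 = -117*⅓ - 4 = -39 - 4 = -43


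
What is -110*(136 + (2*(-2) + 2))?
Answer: -14740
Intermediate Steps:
-110*(136 + (2*(-2) + 2)) = -110*(136 + (-4 + 2)) = -110*(136 - 2) = -110*134 = -14740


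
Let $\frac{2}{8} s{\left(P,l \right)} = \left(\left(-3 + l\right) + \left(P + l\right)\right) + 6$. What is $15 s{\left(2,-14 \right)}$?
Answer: $-1380$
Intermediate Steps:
$s{\left(P,l \right)} = 12 + 4 P + 8 l$ ($s{\left(P,l \right)} = 4 \left(\left(\left(-3 + l\right) + \left(P + l\right)\right) + 6\right) = 4 \left(\left(-3 + P + 2 l\right) + 6\right) = 4 \left(3 + P + 2 l\right) = 12 + 4 P + 8 l$)
$15 s{\left(2,-14 \right)} = 15 \left(12 + 4 \cdot 2 + 8 \left(-14\right)\right) = 15 \left(12 + 8 - 112\right) = 15 \left(-92\right) = -1380$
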